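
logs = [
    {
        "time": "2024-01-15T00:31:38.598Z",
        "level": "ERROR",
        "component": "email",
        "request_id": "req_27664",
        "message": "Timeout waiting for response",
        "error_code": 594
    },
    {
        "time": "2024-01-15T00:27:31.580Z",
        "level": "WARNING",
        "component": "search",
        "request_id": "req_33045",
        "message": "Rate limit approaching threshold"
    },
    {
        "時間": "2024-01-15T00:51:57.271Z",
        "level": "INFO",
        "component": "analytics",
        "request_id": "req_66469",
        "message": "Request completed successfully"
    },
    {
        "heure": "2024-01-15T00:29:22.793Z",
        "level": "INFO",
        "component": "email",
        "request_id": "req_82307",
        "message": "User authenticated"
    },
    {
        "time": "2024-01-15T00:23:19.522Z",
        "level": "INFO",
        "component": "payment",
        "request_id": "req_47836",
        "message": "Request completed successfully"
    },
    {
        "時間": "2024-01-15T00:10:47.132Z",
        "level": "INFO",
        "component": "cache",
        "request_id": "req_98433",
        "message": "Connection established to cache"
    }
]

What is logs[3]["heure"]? "2024-01-15T00:29:22.793Z"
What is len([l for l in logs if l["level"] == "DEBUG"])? 0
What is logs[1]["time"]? "2024-01-15T00:27:31.580Z"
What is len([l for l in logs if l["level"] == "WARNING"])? 1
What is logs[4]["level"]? "INFO"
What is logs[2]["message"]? "Request completed successfully"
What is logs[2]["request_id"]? "req_66469"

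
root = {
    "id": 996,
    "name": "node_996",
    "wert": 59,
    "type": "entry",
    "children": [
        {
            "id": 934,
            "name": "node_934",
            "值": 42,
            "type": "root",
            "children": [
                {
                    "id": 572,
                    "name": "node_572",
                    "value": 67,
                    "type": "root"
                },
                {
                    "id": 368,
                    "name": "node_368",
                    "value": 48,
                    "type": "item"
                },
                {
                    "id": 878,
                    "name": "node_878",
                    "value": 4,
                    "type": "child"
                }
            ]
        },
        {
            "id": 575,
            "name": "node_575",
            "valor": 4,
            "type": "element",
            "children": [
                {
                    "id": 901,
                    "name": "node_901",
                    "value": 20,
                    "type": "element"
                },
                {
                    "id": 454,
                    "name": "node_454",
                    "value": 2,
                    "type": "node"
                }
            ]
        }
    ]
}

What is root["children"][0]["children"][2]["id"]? 878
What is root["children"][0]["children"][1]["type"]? "item"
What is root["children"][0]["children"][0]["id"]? 572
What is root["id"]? 996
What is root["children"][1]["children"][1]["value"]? 2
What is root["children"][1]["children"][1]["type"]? "node"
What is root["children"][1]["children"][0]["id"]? 901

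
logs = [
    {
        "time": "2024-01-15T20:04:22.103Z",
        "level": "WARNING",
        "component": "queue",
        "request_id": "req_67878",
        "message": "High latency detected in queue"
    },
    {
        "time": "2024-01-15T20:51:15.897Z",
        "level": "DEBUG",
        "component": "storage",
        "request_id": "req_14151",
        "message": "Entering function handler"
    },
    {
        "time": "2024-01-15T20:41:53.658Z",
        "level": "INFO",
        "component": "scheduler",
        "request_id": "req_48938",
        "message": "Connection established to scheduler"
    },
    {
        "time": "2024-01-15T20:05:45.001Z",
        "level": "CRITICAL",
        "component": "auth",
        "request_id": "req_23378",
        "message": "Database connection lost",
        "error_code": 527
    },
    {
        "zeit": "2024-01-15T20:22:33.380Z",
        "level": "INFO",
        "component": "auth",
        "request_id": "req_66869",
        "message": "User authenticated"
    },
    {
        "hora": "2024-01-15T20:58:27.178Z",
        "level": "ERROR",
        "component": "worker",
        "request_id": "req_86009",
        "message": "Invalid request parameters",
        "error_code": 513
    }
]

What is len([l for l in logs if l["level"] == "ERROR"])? 1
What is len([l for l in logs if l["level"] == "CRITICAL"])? 1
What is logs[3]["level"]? "CRITICAL"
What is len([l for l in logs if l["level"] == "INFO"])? 2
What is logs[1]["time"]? "2024-01-15T20:51:15.897Z"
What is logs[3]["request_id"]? "req_23378"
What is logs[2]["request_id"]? "req_48938"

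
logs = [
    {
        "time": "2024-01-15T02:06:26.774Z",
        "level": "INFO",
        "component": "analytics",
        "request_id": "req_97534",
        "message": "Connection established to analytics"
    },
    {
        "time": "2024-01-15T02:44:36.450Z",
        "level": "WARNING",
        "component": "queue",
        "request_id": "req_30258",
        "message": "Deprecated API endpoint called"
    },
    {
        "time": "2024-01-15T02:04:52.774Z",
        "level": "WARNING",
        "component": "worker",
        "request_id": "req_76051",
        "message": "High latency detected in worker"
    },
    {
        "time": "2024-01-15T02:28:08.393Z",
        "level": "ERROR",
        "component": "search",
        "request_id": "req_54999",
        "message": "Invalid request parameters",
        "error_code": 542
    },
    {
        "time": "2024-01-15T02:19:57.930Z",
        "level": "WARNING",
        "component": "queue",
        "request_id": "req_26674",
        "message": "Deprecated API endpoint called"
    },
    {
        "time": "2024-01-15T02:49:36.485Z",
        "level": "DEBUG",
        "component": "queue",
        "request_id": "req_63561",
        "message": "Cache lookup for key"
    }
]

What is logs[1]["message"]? "Deprecated API endpoint called"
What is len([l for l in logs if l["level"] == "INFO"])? 1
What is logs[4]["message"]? "Deprecated API endpoint called"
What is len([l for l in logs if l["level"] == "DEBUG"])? 1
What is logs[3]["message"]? "Invalid request parameters"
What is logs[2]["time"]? "2024-01-15T02:04:52.774Z"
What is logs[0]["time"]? "2024-01-15T02:06:26.774Z"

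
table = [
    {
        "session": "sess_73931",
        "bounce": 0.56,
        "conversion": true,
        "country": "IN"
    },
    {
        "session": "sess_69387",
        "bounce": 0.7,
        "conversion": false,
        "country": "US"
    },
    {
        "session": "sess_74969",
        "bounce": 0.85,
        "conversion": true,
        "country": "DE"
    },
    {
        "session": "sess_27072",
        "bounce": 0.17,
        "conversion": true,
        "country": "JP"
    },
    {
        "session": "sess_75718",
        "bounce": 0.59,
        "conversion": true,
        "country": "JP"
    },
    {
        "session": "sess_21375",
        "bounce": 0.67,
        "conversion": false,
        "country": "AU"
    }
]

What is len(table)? 6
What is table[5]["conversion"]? False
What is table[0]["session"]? "sess_73931"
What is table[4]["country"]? "JP"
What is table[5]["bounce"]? 0.67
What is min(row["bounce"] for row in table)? 0.17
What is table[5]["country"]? "AU"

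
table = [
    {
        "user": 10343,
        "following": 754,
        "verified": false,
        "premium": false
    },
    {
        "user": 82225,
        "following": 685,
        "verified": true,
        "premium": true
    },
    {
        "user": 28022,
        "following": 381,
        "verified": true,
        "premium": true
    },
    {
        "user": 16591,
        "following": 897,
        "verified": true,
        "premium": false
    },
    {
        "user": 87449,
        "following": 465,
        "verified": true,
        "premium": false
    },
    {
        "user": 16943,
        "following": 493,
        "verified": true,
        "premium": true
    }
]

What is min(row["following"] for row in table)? 381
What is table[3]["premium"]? False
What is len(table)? 6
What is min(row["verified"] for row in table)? False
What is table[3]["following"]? 897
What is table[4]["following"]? 465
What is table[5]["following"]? 493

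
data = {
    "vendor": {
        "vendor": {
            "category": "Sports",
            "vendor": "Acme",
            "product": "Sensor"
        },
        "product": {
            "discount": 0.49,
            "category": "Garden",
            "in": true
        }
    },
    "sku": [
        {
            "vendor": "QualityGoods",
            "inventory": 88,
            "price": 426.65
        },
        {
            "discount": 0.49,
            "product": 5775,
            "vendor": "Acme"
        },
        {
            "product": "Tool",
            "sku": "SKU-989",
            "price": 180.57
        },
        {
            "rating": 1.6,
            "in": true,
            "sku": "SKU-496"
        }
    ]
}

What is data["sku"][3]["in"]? True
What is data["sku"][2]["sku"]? "SKU-989"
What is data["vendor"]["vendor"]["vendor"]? "Acme"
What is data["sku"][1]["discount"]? 0.49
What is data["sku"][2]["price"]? 180.57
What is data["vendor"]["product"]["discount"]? 0.49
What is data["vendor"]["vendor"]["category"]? "Sports"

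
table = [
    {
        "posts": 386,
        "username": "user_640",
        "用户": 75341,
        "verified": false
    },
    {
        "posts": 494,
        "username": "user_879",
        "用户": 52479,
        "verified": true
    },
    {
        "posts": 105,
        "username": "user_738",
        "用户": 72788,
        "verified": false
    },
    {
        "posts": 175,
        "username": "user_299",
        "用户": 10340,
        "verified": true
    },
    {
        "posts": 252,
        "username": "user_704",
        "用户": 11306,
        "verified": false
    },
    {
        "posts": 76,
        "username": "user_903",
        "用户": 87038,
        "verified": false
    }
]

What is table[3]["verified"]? True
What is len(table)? 6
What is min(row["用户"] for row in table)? 10340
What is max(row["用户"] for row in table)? 87038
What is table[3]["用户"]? 10340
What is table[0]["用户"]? 75341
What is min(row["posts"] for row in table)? 76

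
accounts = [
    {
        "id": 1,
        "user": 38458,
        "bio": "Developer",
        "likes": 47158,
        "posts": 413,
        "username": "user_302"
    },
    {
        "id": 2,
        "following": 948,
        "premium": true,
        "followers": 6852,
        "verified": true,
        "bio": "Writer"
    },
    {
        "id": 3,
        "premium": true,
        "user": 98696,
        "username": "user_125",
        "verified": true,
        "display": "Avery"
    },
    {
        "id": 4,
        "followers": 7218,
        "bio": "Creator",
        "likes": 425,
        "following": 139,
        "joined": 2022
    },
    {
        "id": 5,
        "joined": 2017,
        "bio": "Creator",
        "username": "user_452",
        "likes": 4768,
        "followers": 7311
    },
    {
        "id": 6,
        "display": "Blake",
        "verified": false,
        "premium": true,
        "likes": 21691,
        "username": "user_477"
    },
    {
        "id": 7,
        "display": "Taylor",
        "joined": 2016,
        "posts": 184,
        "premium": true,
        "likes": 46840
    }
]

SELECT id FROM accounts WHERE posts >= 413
[1]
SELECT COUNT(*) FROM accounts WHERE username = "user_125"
1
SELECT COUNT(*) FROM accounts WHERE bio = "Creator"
2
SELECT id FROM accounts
[1, 2, 3, 4, 5, 6, 7]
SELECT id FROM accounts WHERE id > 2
[3, 4, 5, 6, 7]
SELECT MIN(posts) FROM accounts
184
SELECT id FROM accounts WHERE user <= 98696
[1, 3]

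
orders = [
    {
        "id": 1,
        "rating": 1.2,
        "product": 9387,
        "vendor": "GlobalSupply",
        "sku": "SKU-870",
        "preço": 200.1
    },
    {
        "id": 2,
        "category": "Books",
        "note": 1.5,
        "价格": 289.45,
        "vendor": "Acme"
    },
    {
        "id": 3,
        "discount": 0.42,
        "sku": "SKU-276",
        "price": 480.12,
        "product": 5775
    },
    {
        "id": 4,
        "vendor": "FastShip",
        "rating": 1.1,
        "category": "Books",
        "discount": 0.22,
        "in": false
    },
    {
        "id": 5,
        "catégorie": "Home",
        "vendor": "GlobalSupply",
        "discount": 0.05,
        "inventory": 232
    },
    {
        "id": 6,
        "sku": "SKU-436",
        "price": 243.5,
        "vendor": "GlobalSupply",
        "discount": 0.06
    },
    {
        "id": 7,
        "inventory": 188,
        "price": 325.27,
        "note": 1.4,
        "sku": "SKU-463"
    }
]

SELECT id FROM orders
[1, 2, 3, 4, 5, 6, 7]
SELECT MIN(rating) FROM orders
1.1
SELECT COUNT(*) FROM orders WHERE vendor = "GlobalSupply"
3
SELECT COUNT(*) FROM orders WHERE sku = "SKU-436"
1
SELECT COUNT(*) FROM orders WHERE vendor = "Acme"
1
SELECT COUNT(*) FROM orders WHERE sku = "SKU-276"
1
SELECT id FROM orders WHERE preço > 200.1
[]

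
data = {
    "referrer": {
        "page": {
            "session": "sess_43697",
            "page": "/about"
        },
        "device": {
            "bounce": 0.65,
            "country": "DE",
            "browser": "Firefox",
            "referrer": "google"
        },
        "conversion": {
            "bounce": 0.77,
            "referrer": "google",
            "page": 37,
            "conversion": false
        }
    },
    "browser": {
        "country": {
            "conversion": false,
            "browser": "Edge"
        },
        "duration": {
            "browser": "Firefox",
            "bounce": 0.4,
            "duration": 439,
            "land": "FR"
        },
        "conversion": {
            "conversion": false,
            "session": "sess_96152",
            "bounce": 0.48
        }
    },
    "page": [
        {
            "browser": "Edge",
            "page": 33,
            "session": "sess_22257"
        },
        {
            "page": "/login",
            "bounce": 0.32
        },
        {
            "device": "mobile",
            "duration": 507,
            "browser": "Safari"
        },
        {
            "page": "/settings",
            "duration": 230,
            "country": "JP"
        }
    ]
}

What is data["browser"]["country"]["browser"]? "Edge"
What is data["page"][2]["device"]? "mobile"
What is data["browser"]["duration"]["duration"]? 439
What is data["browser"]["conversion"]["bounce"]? 0.48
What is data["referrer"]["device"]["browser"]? "Firefox"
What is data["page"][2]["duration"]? 507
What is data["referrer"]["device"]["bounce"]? 0.65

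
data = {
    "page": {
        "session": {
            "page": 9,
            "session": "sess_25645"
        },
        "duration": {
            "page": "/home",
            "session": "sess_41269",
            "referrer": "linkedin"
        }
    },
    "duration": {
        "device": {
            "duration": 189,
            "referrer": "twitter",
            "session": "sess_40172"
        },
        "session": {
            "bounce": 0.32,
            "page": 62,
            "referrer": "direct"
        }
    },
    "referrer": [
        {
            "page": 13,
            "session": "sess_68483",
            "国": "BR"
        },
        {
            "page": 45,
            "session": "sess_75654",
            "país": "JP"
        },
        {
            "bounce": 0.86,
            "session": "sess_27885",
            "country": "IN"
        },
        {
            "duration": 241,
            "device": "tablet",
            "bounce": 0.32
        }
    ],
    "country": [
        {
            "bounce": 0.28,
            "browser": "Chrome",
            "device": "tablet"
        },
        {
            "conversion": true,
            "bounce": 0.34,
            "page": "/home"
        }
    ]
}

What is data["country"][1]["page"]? "/home"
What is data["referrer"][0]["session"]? "sess_68483"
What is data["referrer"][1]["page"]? 45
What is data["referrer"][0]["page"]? 13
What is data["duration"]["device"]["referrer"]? "twitter"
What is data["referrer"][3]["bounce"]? 0.32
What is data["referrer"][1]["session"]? "sess_75654"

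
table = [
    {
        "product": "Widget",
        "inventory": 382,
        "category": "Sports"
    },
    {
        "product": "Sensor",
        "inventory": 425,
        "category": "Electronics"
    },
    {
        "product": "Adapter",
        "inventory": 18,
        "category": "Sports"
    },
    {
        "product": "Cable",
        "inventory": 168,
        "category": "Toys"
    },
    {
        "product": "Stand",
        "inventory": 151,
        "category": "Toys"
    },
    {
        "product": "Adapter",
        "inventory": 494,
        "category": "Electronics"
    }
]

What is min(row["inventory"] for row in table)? 18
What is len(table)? 6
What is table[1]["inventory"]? 425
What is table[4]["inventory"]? 151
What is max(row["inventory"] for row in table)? 494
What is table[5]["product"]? "Adapter"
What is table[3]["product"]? "Cable"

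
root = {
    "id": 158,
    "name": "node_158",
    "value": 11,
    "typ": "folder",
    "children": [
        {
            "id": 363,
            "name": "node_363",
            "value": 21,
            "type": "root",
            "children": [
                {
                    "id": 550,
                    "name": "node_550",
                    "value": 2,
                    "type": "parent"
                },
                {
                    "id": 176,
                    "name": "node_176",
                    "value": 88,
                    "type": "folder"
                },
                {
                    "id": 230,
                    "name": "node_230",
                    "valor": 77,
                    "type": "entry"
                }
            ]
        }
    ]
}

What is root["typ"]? "folder"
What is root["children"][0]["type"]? "root"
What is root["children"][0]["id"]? 363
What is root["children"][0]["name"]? "node_363"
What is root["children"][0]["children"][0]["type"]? "parent"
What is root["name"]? "node_158"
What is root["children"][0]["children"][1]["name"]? "node_176"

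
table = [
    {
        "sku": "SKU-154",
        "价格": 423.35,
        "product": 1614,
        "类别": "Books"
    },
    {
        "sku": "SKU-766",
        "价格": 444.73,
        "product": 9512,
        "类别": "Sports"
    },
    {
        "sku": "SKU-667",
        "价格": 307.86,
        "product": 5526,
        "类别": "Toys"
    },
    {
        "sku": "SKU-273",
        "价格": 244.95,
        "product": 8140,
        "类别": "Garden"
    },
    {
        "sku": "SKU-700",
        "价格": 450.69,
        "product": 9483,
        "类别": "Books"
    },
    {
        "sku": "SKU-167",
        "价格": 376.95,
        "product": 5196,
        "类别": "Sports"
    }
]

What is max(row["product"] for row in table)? 9512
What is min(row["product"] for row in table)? 1614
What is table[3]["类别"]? "Garden"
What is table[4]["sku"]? "SKU-700"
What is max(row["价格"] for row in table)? 450.69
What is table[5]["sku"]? "SKU-167"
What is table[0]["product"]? 1614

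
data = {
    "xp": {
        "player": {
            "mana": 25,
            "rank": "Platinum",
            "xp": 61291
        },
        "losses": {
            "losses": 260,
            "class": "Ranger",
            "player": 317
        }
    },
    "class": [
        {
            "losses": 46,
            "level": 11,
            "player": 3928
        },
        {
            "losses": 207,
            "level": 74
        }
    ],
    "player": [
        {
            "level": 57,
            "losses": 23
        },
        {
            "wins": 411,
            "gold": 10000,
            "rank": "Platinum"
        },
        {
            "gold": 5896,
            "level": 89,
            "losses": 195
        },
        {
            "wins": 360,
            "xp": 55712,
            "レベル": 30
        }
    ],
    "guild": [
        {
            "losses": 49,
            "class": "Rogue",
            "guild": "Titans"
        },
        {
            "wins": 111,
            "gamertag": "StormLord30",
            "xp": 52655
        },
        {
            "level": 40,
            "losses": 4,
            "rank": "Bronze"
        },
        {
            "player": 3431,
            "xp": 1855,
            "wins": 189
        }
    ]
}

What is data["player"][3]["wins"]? 360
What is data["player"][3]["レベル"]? 30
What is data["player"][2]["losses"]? 195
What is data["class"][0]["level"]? 11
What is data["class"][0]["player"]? 3928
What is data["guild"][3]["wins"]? 189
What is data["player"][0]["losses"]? 23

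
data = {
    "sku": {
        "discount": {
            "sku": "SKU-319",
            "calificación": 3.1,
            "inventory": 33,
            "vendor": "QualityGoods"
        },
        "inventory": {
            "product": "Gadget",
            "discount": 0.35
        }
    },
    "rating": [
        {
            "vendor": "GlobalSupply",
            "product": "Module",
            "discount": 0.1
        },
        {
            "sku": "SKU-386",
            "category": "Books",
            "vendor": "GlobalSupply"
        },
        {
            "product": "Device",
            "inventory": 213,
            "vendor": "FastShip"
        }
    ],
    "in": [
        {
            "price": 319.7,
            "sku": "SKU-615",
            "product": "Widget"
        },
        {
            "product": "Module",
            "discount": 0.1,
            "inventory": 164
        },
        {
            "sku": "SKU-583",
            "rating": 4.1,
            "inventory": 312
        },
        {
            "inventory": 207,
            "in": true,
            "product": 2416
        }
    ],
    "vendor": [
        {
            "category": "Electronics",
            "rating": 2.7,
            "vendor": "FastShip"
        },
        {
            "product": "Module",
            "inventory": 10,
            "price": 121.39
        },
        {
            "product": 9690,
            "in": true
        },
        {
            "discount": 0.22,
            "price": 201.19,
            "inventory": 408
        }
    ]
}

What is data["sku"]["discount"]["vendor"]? "QualityGoods"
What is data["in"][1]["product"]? "Module"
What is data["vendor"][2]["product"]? 9690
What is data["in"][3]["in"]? True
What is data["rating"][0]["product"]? "Module"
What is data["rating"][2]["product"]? "Device"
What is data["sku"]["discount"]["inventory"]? 33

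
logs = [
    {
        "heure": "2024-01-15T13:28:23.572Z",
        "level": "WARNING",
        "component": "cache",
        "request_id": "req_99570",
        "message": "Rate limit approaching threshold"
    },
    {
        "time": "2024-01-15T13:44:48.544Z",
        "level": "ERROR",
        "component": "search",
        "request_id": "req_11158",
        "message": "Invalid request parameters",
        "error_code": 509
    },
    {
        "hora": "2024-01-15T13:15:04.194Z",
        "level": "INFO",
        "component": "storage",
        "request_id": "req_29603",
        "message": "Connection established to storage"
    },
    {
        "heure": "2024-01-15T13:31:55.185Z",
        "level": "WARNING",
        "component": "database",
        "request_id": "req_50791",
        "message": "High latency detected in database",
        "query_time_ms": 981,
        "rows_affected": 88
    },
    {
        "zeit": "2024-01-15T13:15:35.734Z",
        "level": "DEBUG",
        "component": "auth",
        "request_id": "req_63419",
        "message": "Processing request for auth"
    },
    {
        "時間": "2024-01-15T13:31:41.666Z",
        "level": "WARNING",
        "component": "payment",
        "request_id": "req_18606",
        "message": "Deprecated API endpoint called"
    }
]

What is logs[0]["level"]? "WARNING"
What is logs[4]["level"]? "DEBUG"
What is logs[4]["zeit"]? "2024-01-15T13:15:35.734Z"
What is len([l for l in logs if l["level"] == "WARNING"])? 3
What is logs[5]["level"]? "WARNING"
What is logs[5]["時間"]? "2024-01-15T13:31:41.666Z"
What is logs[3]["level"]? "WARNING"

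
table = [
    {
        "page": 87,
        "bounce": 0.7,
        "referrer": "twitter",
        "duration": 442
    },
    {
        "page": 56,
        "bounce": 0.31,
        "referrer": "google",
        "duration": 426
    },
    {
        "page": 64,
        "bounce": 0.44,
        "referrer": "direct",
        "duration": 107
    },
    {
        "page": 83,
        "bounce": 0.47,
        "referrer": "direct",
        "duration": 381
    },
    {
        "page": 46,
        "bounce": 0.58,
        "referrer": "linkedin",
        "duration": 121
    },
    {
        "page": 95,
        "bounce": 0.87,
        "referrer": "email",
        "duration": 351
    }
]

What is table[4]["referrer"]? "linkedin"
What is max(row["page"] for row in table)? 95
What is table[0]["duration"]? 442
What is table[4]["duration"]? 121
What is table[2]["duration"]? 107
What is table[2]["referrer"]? "direct"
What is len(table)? 6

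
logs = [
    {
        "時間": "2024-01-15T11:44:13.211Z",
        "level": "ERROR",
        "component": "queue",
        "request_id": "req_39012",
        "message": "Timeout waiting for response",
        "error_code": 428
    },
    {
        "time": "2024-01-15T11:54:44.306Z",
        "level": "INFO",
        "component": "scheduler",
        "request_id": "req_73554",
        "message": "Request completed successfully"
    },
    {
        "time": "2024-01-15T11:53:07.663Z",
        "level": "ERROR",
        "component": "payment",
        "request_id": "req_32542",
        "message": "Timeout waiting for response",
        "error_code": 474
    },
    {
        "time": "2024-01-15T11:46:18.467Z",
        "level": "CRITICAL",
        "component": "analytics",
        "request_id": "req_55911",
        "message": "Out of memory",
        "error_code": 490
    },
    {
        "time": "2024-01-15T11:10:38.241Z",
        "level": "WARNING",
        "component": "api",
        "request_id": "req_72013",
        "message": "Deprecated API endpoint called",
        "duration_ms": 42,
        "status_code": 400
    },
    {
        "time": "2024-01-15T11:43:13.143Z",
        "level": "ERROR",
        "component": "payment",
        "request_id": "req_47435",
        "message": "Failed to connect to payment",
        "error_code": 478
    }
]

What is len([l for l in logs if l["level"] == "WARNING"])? 1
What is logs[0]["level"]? "ERROR"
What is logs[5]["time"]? "2024-01-15T11:43:13.143Z"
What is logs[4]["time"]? "2024-01-15T11:10:38.241Z"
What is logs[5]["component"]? "payment"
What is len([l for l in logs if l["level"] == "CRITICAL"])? 1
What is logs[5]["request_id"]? "req_47435"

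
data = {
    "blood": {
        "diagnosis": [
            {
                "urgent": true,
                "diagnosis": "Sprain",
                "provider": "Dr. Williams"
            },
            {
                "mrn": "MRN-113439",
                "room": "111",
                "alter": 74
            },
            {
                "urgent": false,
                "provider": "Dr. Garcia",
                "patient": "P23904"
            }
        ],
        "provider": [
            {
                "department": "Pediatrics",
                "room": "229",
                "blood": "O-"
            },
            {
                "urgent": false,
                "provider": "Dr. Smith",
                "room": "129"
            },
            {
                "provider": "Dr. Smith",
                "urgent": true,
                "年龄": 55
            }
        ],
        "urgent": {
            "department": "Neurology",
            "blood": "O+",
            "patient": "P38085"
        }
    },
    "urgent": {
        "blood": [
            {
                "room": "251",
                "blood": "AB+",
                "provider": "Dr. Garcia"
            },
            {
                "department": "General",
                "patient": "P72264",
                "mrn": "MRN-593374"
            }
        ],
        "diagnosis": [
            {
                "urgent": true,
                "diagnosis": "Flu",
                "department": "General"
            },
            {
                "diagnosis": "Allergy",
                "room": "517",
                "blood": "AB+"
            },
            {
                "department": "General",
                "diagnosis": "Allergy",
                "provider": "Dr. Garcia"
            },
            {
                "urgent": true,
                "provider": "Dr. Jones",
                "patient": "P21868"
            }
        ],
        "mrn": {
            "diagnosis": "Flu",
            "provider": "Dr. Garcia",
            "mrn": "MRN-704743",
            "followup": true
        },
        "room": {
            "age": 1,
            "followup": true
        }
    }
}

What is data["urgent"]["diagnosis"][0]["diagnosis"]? "Flu"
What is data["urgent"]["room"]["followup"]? True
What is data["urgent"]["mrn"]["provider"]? "Dr. Garcia"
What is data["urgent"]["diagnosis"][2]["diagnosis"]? "Allergy"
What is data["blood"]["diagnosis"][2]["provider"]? "Dr. Garcia"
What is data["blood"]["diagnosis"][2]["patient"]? "P23904"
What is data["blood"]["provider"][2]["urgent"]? True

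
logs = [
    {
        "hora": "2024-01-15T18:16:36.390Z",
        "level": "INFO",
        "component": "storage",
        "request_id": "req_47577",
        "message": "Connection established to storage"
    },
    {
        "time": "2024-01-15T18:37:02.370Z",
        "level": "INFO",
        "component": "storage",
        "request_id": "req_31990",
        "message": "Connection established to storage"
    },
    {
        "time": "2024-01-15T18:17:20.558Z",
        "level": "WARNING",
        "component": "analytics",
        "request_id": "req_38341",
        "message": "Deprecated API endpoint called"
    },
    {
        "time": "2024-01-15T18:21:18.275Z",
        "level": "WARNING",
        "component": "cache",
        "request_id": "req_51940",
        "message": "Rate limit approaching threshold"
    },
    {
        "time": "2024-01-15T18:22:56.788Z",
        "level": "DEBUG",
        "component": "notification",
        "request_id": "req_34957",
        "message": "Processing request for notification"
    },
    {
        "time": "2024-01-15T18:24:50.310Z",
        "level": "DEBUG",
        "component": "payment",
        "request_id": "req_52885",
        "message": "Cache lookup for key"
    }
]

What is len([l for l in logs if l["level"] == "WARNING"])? 2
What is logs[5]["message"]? "Cache lookup for key"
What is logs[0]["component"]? "storage"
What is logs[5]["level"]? "DEBUG"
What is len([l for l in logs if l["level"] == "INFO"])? 2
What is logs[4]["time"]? "2024-01-15T18:22:56.788Z"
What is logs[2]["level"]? "WARNING"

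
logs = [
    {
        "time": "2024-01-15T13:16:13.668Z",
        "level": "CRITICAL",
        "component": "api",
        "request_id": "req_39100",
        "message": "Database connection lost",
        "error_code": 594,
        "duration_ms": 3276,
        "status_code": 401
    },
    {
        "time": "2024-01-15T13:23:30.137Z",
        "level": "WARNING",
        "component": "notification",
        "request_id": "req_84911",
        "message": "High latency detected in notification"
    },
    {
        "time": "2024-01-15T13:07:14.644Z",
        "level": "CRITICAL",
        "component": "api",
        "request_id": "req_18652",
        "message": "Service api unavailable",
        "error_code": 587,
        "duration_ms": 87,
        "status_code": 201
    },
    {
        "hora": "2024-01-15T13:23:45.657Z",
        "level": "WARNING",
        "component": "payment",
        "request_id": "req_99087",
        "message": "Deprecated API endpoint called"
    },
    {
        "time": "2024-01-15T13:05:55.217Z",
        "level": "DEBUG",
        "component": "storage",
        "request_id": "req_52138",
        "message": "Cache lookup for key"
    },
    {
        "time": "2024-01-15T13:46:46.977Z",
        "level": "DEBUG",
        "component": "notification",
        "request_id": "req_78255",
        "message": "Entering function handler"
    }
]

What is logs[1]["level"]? "WARNING"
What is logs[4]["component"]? "storage"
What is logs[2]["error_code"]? 587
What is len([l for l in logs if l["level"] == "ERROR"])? 0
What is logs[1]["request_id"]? "req_84911"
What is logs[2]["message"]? "Service api unavailable"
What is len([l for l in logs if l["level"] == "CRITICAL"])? 2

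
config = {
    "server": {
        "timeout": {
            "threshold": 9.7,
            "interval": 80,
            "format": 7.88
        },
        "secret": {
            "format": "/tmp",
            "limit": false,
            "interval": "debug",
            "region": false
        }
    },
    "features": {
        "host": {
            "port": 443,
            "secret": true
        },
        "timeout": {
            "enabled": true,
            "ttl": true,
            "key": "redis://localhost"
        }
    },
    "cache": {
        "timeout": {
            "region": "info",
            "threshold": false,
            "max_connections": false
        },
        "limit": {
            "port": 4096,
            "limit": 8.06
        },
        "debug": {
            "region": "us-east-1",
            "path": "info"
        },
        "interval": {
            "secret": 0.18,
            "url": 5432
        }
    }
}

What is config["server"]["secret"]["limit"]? False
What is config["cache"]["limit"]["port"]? 4096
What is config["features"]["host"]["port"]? 443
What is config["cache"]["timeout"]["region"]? "info"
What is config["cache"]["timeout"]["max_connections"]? False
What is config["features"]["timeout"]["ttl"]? True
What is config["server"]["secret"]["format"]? "/tmp"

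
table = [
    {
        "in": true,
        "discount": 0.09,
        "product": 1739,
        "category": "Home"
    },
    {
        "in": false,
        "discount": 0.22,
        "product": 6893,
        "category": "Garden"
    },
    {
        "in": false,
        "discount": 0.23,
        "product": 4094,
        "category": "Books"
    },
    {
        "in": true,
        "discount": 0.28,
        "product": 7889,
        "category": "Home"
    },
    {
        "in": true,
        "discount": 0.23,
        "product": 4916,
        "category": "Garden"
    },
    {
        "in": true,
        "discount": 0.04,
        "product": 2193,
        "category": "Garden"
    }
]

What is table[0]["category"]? "Home"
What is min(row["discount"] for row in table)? 0.04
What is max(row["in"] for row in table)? True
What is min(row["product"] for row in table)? 1739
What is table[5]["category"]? "Garden"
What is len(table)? 6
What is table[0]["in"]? True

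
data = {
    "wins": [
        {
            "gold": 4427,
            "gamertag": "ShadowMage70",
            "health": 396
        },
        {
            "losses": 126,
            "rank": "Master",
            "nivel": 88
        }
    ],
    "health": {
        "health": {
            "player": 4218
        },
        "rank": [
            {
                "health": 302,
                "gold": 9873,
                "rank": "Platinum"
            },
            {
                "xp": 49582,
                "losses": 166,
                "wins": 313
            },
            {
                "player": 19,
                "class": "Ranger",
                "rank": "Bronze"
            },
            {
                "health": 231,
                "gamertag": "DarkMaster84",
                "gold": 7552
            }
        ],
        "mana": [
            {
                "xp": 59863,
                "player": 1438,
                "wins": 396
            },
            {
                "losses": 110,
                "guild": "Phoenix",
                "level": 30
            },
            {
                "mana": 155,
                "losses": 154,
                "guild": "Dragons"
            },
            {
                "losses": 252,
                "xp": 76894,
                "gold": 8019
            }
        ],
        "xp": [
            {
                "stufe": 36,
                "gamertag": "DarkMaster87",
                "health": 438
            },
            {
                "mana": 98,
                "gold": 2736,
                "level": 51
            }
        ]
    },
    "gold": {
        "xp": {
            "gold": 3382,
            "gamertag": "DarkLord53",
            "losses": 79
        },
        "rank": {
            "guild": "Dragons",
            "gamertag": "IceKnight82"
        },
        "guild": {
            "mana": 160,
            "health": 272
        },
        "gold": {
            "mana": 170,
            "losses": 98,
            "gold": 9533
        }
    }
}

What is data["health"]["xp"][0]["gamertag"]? "DarkMaster87"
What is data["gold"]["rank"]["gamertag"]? "IceKnight82"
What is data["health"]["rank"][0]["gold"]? 9873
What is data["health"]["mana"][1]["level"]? 30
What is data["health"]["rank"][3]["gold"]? 7552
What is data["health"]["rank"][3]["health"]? 231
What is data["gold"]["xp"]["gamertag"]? "DarkLord53"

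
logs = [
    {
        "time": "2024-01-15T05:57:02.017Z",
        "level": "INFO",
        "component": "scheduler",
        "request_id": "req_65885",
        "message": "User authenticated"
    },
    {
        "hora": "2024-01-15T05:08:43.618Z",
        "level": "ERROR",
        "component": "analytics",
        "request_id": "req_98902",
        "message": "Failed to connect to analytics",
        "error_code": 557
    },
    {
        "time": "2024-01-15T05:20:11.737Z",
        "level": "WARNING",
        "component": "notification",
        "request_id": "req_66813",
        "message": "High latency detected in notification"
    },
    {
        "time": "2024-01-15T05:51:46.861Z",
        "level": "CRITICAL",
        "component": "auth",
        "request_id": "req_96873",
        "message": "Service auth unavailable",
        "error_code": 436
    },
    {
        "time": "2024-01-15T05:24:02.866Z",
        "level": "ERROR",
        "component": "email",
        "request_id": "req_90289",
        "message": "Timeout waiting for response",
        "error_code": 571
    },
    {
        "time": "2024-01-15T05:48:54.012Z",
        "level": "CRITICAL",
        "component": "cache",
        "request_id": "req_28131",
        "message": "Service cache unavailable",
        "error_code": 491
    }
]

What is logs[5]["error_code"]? 491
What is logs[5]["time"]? "2024-01-15T05:48:54.012Z"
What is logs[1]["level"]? "ERROR"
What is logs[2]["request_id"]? "req_66813"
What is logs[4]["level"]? "ERROR"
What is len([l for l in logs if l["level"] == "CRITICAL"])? 2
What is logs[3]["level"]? "CRITICAL"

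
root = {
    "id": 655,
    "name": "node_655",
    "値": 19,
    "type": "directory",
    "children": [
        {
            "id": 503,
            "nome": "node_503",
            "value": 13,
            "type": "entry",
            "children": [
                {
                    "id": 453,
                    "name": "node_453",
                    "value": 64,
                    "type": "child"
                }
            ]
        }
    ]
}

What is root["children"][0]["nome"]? "node_503"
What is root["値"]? 19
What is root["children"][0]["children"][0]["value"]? 64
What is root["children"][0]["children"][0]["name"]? "node_453"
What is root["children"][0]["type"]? "entry"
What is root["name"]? "node_655"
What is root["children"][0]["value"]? 13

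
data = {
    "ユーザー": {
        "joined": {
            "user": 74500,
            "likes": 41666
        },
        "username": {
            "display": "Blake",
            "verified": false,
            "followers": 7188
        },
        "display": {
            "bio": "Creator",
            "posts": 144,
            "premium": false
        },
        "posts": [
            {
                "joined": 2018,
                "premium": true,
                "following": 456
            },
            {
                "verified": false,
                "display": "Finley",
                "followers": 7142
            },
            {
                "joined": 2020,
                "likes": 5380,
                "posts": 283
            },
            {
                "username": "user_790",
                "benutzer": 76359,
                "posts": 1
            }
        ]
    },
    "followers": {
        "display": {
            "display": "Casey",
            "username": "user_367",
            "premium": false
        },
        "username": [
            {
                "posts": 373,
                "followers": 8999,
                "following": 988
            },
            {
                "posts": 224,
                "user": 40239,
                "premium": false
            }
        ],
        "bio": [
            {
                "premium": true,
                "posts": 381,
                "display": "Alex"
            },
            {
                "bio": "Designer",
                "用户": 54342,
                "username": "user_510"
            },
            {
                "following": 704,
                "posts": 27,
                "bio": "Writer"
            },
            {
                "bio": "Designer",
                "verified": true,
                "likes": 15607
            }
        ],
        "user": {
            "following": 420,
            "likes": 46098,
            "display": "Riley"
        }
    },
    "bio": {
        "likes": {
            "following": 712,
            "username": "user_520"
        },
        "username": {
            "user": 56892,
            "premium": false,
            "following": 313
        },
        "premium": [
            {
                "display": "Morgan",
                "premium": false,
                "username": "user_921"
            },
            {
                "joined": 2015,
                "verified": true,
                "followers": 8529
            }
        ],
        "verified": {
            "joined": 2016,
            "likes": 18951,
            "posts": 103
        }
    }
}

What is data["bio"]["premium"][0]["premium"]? False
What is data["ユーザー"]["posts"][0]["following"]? 456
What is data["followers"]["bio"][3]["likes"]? 15607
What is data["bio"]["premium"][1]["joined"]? 2015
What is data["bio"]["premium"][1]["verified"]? True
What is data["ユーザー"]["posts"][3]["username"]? "user_790"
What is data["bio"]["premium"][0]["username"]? "user_921"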